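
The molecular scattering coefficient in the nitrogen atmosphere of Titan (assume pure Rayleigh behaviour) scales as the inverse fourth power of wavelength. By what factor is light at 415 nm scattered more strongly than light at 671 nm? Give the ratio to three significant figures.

Rayleigh scattering ∝ λ⁻⁴, so the ratio of coefficients is the inverse fourth power of the wavelength ratio.
σ(415)/σ(671) = (671/415)⁴ = (1.6169)⁴ = 6.834.

6.83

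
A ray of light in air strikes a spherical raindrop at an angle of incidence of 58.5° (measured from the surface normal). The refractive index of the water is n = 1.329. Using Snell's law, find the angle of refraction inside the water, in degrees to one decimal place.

Snell: sin θ_r = sin θ_i / n = sin 58.5° / 1.329 = 0.8526 / 1.329 = 0.6416.
θ_r = arcsin(0.6416) = 39.91°.

39.9°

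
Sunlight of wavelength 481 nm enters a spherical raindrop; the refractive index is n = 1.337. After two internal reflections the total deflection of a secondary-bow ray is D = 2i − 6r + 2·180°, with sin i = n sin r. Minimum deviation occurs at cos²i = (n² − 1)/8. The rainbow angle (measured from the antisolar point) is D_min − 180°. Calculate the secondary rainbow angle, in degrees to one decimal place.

cos²i = (1.78757 − 1)/8 = 0.09845; i = arccos(0.31376) = 71.714°.
sin r = sin 71.714°/1.337 = 0.71017; r = 45.249°.
D_min = 2·71.714° − 6·45.249° + 360° = 231.934°.
Rainbow angle = D_min − 180° = 51.934°.

51.9°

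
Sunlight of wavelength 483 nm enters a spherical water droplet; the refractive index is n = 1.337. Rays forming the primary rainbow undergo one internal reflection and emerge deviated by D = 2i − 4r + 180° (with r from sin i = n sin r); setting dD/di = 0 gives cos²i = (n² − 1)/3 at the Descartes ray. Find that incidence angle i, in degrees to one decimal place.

59.2°

cos²i = (1.337² − 1)/3 = (1.78757 − 1)/3 = 0.26252.
cos i = 0.51237, so i = 59.178°.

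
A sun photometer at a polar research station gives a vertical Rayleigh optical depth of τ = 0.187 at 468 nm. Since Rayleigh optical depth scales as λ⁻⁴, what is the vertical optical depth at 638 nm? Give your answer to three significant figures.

τ(638 nm) = τ(468 nm) × (468/638)⁴ = 0.187 × (0.7335)⁴ = 0.187 × 0.2895 = 0.0541.

0.0541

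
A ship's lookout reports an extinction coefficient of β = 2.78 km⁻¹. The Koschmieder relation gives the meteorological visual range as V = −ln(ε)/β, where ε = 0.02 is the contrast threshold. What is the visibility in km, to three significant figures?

V = −ln(0.02) / 2.78 = 3.912 / 2.78 = 1.4072 km.

1.41 km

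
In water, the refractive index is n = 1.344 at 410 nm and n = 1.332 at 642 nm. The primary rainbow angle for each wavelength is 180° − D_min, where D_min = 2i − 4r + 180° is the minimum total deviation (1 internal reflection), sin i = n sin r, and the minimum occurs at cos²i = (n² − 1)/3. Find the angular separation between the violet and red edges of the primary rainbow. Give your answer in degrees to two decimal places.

1.72°

At 410 nm (n = 1.344): cos²i = 0.26878 → i = 58.772°, r = 39.512°, D_min = 139.495°, rainbow angle = 40.505°.
At 642 nm (n = 1.332): cos²i = 0.25807 → i = 59.469°, r = 40.290°, D_min = 137.776°, rainbow angle = 42.224°.
Angular width = |40.505° − 42.224°| = 1.719°.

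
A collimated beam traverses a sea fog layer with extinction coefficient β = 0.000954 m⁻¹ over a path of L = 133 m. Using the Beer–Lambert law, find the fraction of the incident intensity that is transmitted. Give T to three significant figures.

0.881

τ = β·L = 0.000954 × 133 = 0.1269.
T = exp(−0.1269) = 0.8808.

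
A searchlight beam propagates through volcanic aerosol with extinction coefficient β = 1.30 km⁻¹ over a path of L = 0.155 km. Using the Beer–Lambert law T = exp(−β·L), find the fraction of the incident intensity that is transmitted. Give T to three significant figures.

τ = β·L = 1.30 × 0.155 = 0.2015.
T = exp(−0.2015) = 0.8175.

0.818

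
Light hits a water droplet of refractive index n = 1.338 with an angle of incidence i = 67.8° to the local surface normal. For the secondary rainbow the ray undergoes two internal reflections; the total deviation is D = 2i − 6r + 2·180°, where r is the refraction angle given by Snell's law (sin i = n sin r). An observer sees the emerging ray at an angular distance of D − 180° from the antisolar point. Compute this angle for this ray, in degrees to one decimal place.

sin r = sin 67.8° / 1.338 = 0.9259/1.338 = 0.6920; r = 43.79°.
D = 2·67.8° − 6·43.79° + 2·180° = 135.60° − 262.72° + 360° = 232.88°.
Angle from antisolar point = D − 180° = 52.88°.

52.9°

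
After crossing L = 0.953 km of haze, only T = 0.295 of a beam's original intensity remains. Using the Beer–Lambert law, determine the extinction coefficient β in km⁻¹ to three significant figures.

Beer–Lambert: T = exp(−βL) ⇒ β = −ln(T)/L = −ln(0.295)/0.953 = 1.2208/0.953 = 1.281 km⁻¹.

1.28 km⁻¹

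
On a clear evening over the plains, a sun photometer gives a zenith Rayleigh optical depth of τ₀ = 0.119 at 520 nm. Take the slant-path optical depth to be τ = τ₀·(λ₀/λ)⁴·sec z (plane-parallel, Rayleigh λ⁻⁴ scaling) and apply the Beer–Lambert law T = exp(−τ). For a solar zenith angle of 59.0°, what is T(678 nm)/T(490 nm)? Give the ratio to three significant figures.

1.24

Airmass: sec 59.0° = 1.9416.
τ(678 nm) = 0.119 × (520/678)⁴ × 1.9416 = 0.119 × 0.3460 × 1.9416 = 0.0799.
τ(490 nm) = 0.119 × (520/490)⁴ × 1.9416 = 0.119 × 1.2683 × 1.9416 = 0.2930.
T(678)/T(490) = exp(τ_B − τ_A) = exp(0.2131) = 1.2375.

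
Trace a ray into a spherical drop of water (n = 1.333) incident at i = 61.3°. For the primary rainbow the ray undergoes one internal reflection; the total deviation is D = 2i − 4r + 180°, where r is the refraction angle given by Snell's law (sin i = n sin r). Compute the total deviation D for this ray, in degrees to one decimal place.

138.0°

sin r = sin 61.3° / 1.333 = 0.8771/1.333 = 0.6580; r = 41.15°.
D = 2·61.3° − 4·41.15° + 180° = 122.60° − 164.60° + 180° = 138.00°.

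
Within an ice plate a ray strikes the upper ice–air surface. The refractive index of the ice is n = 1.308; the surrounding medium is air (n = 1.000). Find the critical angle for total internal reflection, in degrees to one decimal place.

49.9°

sin θ_c = n_air / n = 1.000 / 1.308 = 0.7645.
θ_c = arcsin(0.7645) = 49.86°.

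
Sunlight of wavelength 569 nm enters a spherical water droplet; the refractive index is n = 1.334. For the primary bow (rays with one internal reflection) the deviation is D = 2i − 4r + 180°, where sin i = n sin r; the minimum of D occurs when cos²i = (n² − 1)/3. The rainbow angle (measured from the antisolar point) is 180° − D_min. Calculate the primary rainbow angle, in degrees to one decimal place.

41.9°

cos²i = (1.77956 − 1)/3 = 0.25985; i = arccos(0.50976) = 59.352°.
sin r = sin 59.352°/1.334 = 0.64492; r = 40.159°.
D_min = 2·59.352° − 4·40.159° + 180° = 138.067°.
Rainbow angle = 180° − D_min = 41.933°.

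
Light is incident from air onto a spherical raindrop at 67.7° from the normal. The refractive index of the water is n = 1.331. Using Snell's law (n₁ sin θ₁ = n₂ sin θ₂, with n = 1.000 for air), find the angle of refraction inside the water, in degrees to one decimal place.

Snell: sin θ_r = sin θ_i / n = sin 67.7° / 1.331 = 0.9252 / 1.331 = 0.6951.
θ_r = arcsin(0.6951) = 44.04°.

44.0°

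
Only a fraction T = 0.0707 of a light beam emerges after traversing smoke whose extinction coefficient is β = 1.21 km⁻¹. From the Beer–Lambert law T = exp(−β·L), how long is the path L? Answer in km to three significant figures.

2.19 km

Beer–Lambert: T = exp(−βL) ⇒ L = −ln(T)/β = −ln(0.0707)/1.21 = 2.6493/1.21 = 2.19 km.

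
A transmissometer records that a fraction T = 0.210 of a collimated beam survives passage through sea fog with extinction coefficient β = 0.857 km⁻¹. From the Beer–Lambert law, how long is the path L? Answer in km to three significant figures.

Beer–Lambert: T = exp(−βL) ⇒ L = −ln(T)/β = −ln(0.210)/0.857 = 1.5606/0.857 = 1.821 km.

1.82 km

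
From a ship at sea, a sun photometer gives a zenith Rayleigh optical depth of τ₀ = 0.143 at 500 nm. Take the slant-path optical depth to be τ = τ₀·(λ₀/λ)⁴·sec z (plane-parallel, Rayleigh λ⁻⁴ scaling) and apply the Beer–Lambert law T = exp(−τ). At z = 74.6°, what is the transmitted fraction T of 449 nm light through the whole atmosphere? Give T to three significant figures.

0.437

sec 74.6° = 3.7657.
τ = 0.143 × (500/449)⁴ × 3.7657 = 0.143 × 1.5378 × 3.7657 = 0.8281.
T = exp(−0.8281) = 0.4369.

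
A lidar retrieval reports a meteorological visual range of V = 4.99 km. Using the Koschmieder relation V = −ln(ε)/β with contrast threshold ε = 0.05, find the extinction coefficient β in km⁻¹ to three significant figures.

β = −ln(0.05) / V = 2.996 / 4.99 = 0.6003 km⁻¹.

0.600 km⁻¹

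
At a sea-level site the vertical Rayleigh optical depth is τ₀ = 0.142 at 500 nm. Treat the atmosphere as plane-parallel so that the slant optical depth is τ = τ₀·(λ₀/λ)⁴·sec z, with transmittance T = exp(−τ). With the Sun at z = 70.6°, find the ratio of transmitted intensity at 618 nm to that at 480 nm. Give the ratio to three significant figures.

Airmass: sec 70.6° = 3.0106.
τ(618 nm) = 0.142 × (500/618)⁴ × 3.0106 = 0.142 × 0.4285 × 3.0106 = 0.1832.
τ(480 nm) = 0.142 × (500/480)⁴ × 3.0106 = 0.142 × 1.1774 × 3.0106 = 0.5033.
T(618)/T(480) = exp(τ_B − τ_A) = exp(0.3202) = 1.3773.

1.38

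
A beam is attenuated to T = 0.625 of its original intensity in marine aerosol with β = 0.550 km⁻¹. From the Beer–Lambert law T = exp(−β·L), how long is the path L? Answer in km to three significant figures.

0.855 km

Beer–Lambert: T = exp(−βL) ⇒ L = −ln(T)/β = −ln(0.625)/0.550 = 0.4700/0.550 = 0.8546 km.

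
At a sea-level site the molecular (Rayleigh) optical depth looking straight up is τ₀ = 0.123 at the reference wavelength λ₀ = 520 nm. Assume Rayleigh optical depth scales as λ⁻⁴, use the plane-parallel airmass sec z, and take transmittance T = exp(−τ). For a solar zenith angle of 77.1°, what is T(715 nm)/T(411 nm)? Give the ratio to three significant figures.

Airmass: sec 77.1° = 4.4793.
τ(715 nm) = 0.123 × (520/715)⁴ × 4.4793 = 0.123 × 0.2798 × 4.4793 = 0.1541.
τ(411 nm) = 0.123 × (520/411)⁴ × 4.4793 = 0.123 × 2.5624 × 4.4793 = 1.4118.
T(715)/T(411) = exp(τ_B − τ_A) = exp(1.2576) = 3.5170.

3.52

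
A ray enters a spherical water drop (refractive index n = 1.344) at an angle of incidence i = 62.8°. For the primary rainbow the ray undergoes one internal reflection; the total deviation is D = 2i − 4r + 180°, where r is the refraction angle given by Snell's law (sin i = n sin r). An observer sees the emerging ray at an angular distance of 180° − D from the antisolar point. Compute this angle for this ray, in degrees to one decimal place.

sin r = sin 62.8° / 1.344 = 0.8894/1.344 = 0.6618; r = 41.43°.
D = 2·62.8° − 4·41.43° + 180° = 125.60° − 165.74° + 180° = 139.86°.
Angle from antisolar point = 180° − D = 40.14°.

40.1°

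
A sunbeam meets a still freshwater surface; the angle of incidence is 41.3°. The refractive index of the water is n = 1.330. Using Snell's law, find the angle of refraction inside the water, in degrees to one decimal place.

Snell: sin θ_r = sin θ_i / n = sin 41.3° / 1.330 = 0.6600 / 1.330 = 0.4962.
θ_r = arcsin(0.4962) = 29.75°.

29.8°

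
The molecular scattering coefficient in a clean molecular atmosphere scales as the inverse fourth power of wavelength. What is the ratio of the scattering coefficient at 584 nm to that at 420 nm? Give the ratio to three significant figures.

Rayleigh scattering ∝ λ⁻⁴, so the ratio of coefficients is the inverse fourth power of the wavelength ratio.
σ(584)/σ(420) = (420/584)⁴ = (0.7192)⁴ = 0.2675.

0.268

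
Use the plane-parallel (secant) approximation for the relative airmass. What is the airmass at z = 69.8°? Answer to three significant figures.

2.90

X = sec z = 1/cos 69.8° = 1/0.3453 = 2.8960.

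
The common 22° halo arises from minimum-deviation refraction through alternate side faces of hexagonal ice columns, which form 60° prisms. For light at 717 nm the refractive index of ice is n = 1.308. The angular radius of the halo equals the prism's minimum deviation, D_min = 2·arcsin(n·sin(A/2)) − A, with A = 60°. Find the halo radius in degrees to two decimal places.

21.69°

n·sin(A/2) = 1.308 × sin 30° = 1.308 × 0.5000 = 0.6540.
D_min = 2·arcsin(0.6540) − 60° = 2 × 40.844° − 60° = 21.688°.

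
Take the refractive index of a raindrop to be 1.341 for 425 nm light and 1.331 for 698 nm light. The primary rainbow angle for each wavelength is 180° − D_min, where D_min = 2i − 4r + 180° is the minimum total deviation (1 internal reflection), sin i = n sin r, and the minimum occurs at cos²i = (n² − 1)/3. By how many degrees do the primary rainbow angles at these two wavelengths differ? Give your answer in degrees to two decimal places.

1.44°

At 425 nm (n = 1.341): cos²i = 0.26609 → i = 58.946°, r = 39.705°, D_min = 139.071°, rainbow angle = 40.929°.
At 698 nm (n = 1.331): cos²i = 0.25719 → i = 59.527°, r = 40.356°, D_min = 137.630°, rainbow angle = 42.370°.
Angular width = |40.929° − 42.370°| = 1.441°.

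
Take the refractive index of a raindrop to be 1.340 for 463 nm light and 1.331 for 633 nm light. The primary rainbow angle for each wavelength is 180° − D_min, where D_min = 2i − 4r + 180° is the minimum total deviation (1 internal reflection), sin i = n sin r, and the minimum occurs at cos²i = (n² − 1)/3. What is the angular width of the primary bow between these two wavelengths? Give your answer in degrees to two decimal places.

At 463 nm (n = 1.340): cos²i = 0.26520 → i = 59.004°, r = 39.770°, D_min = 138.929°, rainbow angle = 41.071°.
At 633 nm (n = 1.331): cos²i = 0.25719 → i = 59.527°, r = 40.356°, D_min = 137.630°, rainbow angle = 42.370°.
Angular width = |41.071° − 42.370°| = 1.299°.

1.30°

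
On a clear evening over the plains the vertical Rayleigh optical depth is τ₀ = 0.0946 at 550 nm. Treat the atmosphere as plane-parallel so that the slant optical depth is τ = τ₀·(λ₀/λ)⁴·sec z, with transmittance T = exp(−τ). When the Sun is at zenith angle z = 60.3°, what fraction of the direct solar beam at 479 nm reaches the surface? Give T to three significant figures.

0.718

sec 60.3° = 2.0183.
τ = 0.0946 × (550/479)⁴ × 2.0183 = 0.0946 × 1.7382 × 2.0183 = 0.3319.
T = exp(−0.3319) = 0.7176.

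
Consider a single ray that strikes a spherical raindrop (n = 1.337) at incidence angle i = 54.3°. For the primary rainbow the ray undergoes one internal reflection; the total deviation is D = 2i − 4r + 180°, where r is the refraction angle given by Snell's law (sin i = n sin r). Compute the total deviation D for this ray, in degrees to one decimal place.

sin r = sin 54.3° / 1.337 = 0.8121/1.337 = 0.6074; r = 37.40°.
D = 2·54.3° − 4·37.40° + 180° = 108.60° − 149.60° + 180° = 139.00°.

139.0°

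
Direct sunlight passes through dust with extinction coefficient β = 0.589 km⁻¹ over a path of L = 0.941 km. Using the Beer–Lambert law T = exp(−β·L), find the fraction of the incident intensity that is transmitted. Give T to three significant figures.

0.575

τ = β·L = 0.589 × 0.941 = 0.5542.
T = exp(−0.5542) = 0.5745.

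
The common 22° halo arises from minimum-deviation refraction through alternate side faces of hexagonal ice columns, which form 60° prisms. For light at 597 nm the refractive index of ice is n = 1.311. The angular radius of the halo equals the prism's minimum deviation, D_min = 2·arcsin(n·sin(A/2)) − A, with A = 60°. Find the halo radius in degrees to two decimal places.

n·sin(A/2) = 1.311 × sin 30° = 1.311 × 0.5000 = 0.6555.
D_min = 2·arcsin(0.6555) − 60° = 2 × 40.958° − 60° = 21.915°.

21.92°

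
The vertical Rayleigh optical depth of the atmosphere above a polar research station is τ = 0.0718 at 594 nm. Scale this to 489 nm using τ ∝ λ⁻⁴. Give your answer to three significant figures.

0.156

τ(489 nm) = τ(594 nm) × (594/489)⁴ = 0.0718 × (1.2147)⁴ = 0.0718 × 2.1773 = 0.1563.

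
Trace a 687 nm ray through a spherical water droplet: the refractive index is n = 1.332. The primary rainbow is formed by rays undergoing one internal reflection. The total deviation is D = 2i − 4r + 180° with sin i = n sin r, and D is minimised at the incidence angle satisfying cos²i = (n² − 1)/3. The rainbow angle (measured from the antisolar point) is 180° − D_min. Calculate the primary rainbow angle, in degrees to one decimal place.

42.2°

cos²i = (1.77422 − 1)/3 = 0.25807; i = arccos(0.50801) = 59.469°.
sin r = sin 59.469°/1.332 = 0.64666; r = 40.290°.
D_min = 2·59.469° − 4·40.290° + 180° = 137.776°.
Rainbow angle = 180° − D_min = 42.224°.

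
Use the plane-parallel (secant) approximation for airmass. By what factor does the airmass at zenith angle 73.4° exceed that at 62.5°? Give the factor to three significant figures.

1.62

X(73.4°)/X(62.5°) = sec 73.4° / sec 62.5° = cos 62.5° / cos 73.4° = 0.4617/0.2857 = 1.6163.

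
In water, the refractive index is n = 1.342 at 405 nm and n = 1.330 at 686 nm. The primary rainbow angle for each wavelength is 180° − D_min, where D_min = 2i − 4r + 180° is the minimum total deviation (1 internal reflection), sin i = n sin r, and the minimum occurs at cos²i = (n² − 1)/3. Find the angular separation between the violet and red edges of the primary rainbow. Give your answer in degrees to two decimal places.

At 405 nm (n = 1.342): cos²i = 0.26699 → i = 58.888°, r = 39.641°, D_min = 139.213°, rainbow angle = 40.787°.
At 686 nm (n = 1.330): cos²i = 0.25630 → i = 59.585°, r = 40.422°, D_min = 137.484°, rainbow angle = 42.516°.
Angular width = |40.787° − 42.516°| = 1.729°.

1.73°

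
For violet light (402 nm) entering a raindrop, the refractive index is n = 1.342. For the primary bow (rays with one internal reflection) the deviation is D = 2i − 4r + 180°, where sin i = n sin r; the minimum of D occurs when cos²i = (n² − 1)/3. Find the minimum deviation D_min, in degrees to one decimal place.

cos²i = (1.80096 − 1)/3 = 0.26699; i = arccos(0.51671) = 58.888°.
sin r = sin 58.888°/1.342 = 0.63797; r = 39.641°.
D_min = 2·58.888° − 4·39.641° + 180° = 139.213°.

139.2°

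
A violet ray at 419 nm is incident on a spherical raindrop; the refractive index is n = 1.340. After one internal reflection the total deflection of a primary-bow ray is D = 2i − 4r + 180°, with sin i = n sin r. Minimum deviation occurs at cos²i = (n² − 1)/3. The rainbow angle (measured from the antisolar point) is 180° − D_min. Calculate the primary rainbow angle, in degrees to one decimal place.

41.1°

cos²i = (1.79560 − 1)/3 = 0.26520; i = arccos(0.51498) = 59.004°.
sin r = sin 59.004°/1.340 = 0.63971; r = 39.770°.
D_min = 2·59.004° − 4·39.770° + 180° = 138.929°.
Rainbow angle = 180° − D_min = 41.071°.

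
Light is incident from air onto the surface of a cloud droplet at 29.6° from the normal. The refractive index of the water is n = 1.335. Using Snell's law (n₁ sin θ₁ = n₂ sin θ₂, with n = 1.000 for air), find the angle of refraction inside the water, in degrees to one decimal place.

Snell: sin θ_r = sin θ_i / n = sin 29.6° / 1.335 = 0.4939 / 1.335 = 0.3700.
θ_r = arcsin(0.3700) = 21.72°.

21.7°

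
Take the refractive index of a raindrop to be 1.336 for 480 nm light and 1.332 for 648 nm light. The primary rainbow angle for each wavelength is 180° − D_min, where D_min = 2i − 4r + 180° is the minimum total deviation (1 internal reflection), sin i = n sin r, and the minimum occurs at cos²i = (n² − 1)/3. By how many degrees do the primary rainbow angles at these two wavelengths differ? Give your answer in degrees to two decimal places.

At 480 nm (n = 1.336): cos²i = 0.26163 → i = 59.236°, r = 40.029°, D_min = 138.356°, rainbow angle = 41.644°.
At 648 nm (n = 1.332): cos²i = 0.25807 → i = 59.469°, r = 40.290°, D_min = 137.776°, rainbow angle = 42.224°.
Angular width = |41.644° − 42.224°| = 0.580°.

0.58°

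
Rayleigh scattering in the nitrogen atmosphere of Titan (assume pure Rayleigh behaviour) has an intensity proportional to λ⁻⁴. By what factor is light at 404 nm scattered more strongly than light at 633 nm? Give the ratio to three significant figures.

Rayleigh scattering ∝ λ⁻⁴, so the ratio of coefficients is the inverse fourth power of the wavelength ratio.
σ(404)/σ(633) = (633/404)⁴ = (1.5668)⁴ = 6.027.

6.03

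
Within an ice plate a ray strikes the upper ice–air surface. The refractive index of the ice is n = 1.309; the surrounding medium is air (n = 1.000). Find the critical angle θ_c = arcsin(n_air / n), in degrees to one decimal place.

49.8°

sin θ_c = n_air / n = 1.000 / 1.309 = 0.7639.
θ_c = arcsin(0.7639) = 49.81°.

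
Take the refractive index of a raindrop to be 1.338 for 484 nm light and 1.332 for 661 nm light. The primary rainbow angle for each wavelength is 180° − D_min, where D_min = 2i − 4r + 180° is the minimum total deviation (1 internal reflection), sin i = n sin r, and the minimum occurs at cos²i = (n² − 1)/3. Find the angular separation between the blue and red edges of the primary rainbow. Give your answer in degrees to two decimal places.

0.87°

At 484 nm (n = 1.338): cos²i = 0.26341 → i = 59.120°, r = 39.899°, D_min = 138.643°, rainbow angle = 41.357°.
At 661 nm (n = 1.332): cos²i = 0.25807 → i = 59.469°, r = 40.290°, D_min = 137.776°, rainbow angle = 42.224°.
Angular width = |41.357° − 42.224°| = 0.867°.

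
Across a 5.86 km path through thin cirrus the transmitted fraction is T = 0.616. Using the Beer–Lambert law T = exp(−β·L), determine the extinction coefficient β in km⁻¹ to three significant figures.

Beer–Lambert: T = exp(−βL) ⇒ β = −ln(T)/L = −ln(0.616)/5.86 = 0.4845/5.86 = 0.08268 km⁻¹.

0.0827 km⁻¹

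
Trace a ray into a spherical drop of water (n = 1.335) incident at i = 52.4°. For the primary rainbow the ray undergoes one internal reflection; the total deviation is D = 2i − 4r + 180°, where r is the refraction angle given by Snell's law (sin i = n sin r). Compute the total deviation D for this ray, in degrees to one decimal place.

139.2°

sin r = sin 52.4° / 1.335 = 0.7923/1.335 = 0.5935; r = 36.40°.
D = 2·52.4° − 4·36.40° + 180° = 104.80° − 145.62° + 180° = 139.18°.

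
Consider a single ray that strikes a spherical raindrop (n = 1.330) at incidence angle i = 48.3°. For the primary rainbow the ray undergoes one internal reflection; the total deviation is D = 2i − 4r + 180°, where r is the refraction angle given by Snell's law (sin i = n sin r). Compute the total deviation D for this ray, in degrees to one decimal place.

sin r = sin 48.3° / 1.330 = 0.7466/1.330 = 0.5614; r = 34.15°.
D = 2·48.3° − 4·34.15° + 180° = 96.60° − 136.61° + 180° = 139.99°.

140.0°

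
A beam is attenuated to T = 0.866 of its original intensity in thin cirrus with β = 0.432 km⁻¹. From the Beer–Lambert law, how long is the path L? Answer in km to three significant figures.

Beer–Lambert: T = exp(−βL) ⇒ L = −ln(T)/β = −ln(0.866)/0.432 = 0.1439/0.432 = 0.333 km.

0.333 km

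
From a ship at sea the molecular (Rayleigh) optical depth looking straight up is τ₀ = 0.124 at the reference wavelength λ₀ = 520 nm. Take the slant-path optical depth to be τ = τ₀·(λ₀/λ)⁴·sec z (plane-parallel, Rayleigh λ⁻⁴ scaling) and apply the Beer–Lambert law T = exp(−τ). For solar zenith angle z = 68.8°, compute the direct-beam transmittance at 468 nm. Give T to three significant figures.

sec 68.8° = 2.7653.
τ = 0.124 × (520/468)⁴ × 2.7653 = 0.124 × 1.5242 × 2.7653 = 0.5226.
T = exp(−0.5226) = 0.5930.

0.593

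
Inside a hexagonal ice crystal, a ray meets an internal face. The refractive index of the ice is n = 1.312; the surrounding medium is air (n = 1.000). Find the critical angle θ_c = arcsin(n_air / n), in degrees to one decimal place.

49.7°

sin θ_c = n_air / n = 1.000 / 1.312 = 0.7622.
θ_c = arcsin(0.7622) = 49.66°.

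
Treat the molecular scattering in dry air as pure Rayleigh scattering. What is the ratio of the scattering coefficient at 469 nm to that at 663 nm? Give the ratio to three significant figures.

3.99

Rayleigh scattering ∝ λ⁻⁴, so the ratio of coefficients is the inverse fourth power of the wavelength ratio.
σ(469)/σ(663) = (663/469)⁴ = (1.4136)⁴ = 3.994.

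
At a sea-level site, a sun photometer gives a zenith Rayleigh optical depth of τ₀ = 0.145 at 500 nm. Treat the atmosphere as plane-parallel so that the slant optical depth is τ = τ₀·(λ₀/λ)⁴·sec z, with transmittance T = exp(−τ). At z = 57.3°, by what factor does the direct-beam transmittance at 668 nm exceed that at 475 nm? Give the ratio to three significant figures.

Airmass: sec 57.3° = 1.8510.
τ(668 nm) = 0.145 × (500/668)⁴ × 1.8510 = 0.145 × 0.3139 × 1.8510 = 0.0842.
τ(475 nm) = 0.145 × (500/475)⁴ × 1.8510 = 0.145 × 1.2277 × 1.8510 = 0.3295.
T(668)/T(475) = exp(τ_B − τ_A) = exp(0.2453) = 1.2780.

1.28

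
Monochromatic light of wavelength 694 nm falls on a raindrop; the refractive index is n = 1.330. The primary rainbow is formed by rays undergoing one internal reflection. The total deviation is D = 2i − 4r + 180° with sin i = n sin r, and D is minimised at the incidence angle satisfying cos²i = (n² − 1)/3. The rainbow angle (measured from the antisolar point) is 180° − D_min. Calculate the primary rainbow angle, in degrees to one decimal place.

cos²i = (1.76890 − 1)/3 = 0.25630; i = arccos(0.50626) = 59.585°.
sin r = sin 59.585°/1.330 = 0.64841; r = 40.422°.
D_min = 2·59.585° − 4·40.422° + 180° = 137.484°.
Rainbow angle = 180° − D_min = 42.516°.

42.5°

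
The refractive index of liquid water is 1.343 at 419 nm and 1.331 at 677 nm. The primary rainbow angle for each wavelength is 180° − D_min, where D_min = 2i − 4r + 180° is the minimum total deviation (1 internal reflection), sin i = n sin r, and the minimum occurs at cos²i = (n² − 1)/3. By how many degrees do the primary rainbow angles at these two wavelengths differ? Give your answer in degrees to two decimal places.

At 419 nm (n = 1.343): cos²i = 0.26788 → i = 58.830°, r = 39.577°, D_min = 139.354°, rainbow angle = 40.646°.
At 677 nm (n = 1.331): cos²i = 0.25719 → i = 59.527°, r = 40.356°, D_min = 137.630°, rainbow angle = 42.370°.
Angular width = |40.646° − 42.370°| = 1.724°.

1.72°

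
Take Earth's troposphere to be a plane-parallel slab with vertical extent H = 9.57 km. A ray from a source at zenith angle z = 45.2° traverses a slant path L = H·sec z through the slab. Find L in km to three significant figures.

sec z = 1/cos 45.2° = 1.4192.
L = 9.57 × 1.4192 = 13.582 km.

13.6 km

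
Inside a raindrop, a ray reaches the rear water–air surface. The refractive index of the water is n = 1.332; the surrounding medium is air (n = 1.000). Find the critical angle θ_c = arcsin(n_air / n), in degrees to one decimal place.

48.7°

sin θ_c = n_air / n = 1.000 / 1.332 = 0.7508.
θ_c = arcsin(0.7508) = 48.66°.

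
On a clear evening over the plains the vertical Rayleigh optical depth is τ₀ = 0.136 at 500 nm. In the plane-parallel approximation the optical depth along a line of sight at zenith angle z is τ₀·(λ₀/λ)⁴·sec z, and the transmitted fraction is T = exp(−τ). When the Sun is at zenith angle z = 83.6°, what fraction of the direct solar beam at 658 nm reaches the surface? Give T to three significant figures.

sec 83.6° = 8.9711.
τ = 0.136 × (500/658)⁴ × 8.9711 = 0.136 × 0.3334 × 8.9711 = 0.4068.
T = exp(−0.4068) = 0.6658.

0.666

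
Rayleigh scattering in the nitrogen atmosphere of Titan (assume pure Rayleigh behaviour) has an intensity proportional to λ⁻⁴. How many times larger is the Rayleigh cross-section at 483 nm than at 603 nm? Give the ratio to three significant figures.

2.43

Rayleigh scattering ∝ λ⁻⁴, so the ratio of coefficients is the inverse fourth power of the wavelength ratio.
σ(483)/σ(603) = (603/483)⁴ = (1.2484)⁴ = 2.429.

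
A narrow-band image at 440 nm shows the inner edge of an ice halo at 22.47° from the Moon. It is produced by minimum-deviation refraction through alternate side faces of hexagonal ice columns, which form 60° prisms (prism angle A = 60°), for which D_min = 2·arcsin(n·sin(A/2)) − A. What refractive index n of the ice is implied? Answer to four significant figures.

Rearranging: n = sin((D_min + A)/2) / sin(A/2).
(D_min + A)/2 = (22.47° + 60°)/2 = 41.235°.
n = sin 41.235° / sin 30° = 0.6591 / 0.5000 = 1.3183.

1.318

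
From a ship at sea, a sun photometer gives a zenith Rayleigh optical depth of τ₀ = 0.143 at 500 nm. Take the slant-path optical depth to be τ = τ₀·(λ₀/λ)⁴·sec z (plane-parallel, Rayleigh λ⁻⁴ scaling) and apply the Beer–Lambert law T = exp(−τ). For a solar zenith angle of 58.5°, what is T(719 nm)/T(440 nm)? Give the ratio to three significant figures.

1.48

Airmass: sec 58.5° = 1.9139.
τ(719 nm) = 0.143 × (500/719)⁴ × 1.9139 = 0.143 × 0.2339 × 1.9139 = 0.0640.
τ(440 nm) = 0.143 × (500/440)⁴ × 1.9139 = 0.143 × 1.6675 × 1.9139 = 0.4564.
T(719)/T(440) = exp(τ_B − τ_A) = exp(0.3924) = 1.4805.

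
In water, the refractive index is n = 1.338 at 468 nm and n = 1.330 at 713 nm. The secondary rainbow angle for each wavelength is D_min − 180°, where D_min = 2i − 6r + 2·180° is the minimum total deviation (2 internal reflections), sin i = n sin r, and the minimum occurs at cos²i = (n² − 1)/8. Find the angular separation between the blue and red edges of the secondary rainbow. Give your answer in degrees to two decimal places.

2.09°

At 468 nm (n = 1.338): cos²i = 0.09878 → i = 71.682°, r = 45.195°, D_min = 232.193°, rainbow angle = 52.193°.
At 713 nm (n = 1.330): cos²i = 0.09611 → i = 71.940°, r = 45.630°, D_min = 230.101°, rainbow angle = 50.101°.
Angular width = |52.193° − 50.101°| = 2.092°.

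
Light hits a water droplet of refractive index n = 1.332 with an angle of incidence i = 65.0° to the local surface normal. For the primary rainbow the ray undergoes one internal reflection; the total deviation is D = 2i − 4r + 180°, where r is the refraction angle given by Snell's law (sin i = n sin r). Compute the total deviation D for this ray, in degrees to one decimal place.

sin r = sin 65.0° / 1.332 = 0.9063/1.332 = 0.6804; r = 42.88°.
D = 2·65.0° − 4·42.88° + 180° = 130.00° − 171.50° + 180° = 138.50°.

138.5°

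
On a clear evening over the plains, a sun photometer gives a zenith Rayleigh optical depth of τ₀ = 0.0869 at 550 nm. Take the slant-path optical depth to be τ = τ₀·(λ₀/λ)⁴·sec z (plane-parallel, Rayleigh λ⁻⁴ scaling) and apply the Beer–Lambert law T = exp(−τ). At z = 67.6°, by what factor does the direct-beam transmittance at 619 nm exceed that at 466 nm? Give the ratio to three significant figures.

Airmass: sec 67.6° = 2.6242.
τ(619 nm) = 0.0869 × (550/619)⁴ × 2.6242 = 0.0869 × 0.6233 × 2.6242 = 0.1421.
τ(466 nm) = 0.0869 × (550/466)⁴ × 2.6242 = 0.0869 × 1.9405 × 2.6242 = 0.4425.
T(619)/T(466) = exp(τ_B − τ_A) = exp(0.3004) = 1.3504.

1.35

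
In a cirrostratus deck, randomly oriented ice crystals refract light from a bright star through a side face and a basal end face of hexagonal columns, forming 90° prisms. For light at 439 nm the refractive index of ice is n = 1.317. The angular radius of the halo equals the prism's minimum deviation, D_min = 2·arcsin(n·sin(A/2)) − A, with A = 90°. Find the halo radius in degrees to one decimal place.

47.3°

n·sin(A/2) = 1.317 × sin 45° = 1.317 × 0.7071 = 0.9313.
D_min = 2·arcsin(0.9313) − 90° = 2 × 68.632° − 90° = 47.264°.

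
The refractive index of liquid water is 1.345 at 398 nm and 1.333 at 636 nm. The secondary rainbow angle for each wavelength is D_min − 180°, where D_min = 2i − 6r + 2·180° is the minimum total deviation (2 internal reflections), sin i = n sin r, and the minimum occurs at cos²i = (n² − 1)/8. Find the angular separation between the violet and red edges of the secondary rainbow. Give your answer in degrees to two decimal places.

3.10°

At 398 nm (n = 1.345): cos²i = 0.10113 → i = 71.458°, r = 44.821°, D_min = 233.987°, rainbow angle = 53.987°.
At 636 nm (n = 1.333): cos²i = 0.09711 → i = 71.843°, r = 45.466°, D_min = 230.891°, rainbow angle = 50.891°.
Angular width = |53.987° − 50.891°| = 3.096°.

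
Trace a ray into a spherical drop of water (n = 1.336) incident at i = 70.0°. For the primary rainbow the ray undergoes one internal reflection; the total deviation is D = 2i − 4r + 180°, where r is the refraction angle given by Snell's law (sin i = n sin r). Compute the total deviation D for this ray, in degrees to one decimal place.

141.2°

sin r = sin 70.0° / 1.336 = 0.9397/1.336 = 0.7034; r = 44.70°.
D = 2·70.0° − 4·44.70° + 180° = 140.00° − 178.79° + 180° = 141.21°.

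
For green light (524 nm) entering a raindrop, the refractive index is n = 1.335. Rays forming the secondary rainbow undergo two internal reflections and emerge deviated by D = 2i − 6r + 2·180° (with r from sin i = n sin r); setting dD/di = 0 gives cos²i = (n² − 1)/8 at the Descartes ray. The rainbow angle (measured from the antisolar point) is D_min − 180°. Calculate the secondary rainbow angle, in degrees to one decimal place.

51.4°

cos²i = (1.78222 − 1)/8 = 0.09778; i = arccos(0.31269) = 71.778°.
sin r = sin 71.778°/1.335 = 0.71150; r = 45.357°.
D_min = 2·71.778° − 6·45.357° + 360° = 231.414°.
Rainbow angle = D_min − 180° = 51.414°.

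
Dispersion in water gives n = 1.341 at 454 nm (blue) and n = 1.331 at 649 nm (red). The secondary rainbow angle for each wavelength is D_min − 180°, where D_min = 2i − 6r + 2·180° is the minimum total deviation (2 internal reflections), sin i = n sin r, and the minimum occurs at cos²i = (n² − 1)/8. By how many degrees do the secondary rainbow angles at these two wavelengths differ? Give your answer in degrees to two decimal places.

2.60°

At 454 nm (n = 1.341): cos²i = 0.09979 → i = 71.586°, r = 45.034°, D_min = 232.966°, rainbow angle = 52.966°.
At 649 nm (n = 1.331): cos²i = 0.09645 → i = 71.907°, r = 45.575°, D_min = 230.365°, rainbow angle = 50.365°.
Angular width = |52.966° − 50.365°| = 2.601°.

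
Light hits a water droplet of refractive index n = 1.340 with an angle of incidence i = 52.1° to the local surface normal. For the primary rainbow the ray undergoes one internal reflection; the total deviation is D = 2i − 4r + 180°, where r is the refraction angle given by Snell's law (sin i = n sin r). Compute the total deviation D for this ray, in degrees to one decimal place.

sin r = sin 52.1° / 1.340 = 0.7891/1.340 = 0.5889; r = 36.08°.
D = 2·52.1° − 4·36.08° + 180° = 104.20° − 144.31° + 180° = 139.89°.

139.9°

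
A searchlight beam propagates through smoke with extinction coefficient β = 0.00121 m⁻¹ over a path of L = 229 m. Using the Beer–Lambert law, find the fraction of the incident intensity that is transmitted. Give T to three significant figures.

τ = β·L = 0.00121 × 229 = 0.2771.
T = exp(−0.2771) = 0.7580.

0.758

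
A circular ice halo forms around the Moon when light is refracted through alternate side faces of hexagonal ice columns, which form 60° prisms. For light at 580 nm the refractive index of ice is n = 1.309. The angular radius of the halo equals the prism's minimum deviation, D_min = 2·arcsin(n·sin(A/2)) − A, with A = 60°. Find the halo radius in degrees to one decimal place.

n·sin(A/2) = 1.309 × sin 30° = 1.309 × 0.5000 = 0.6545.
D_min = 2·arcsin(0.6545) − 60° = 2 × 40.882° − 60° = 21.763°.

21.8°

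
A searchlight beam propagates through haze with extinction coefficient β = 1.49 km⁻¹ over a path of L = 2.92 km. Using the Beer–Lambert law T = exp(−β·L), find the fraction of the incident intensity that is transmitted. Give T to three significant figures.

τ = β·L = 1.49 × 2.92 = 4.3508.
T = exp(−4.3508) = 0.0129.

0.0129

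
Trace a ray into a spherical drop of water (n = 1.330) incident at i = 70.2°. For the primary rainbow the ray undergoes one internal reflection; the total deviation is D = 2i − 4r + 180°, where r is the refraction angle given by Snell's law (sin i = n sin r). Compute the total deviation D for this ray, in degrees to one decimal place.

140.3°

sin r = sin 70.2° / 1.330 = 0.9409/1.330 = 0.7074; r = 45.03°.
D = 2·70.2° − 4·45.03° + 180° = 140.40° − 180.10° + 180° = 140.30°.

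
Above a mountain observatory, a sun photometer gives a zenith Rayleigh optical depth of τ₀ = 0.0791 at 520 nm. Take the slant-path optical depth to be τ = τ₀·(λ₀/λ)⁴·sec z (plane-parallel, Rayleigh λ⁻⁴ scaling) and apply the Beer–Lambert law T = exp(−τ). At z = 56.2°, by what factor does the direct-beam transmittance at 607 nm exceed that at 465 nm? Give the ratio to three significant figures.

Airmass: sec 56.2° = 1.7976.
τ(607 nm) = 0.0791 × (520/607)⁴ × 1.7976 = 0.0791 × 0.5386 × 1.7976 = 0.0766.
τ(465 nm) = 0.0791 × (520/465)⁴ × 1.7976 = 0.0791 × 1.5639 × 1.7976 = 0.2224.
T(607)/T(465) = exp(τ_B − τ_A) = exp(0.1458) = 1.1569.

1.16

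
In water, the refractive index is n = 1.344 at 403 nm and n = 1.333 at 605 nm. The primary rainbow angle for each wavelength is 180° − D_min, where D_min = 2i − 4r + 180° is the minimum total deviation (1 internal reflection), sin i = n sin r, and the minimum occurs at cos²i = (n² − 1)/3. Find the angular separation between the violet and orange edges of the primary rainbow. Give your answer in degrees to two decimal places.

At 403 nm (n = 1.344): cos²i = 0.26878 → i = 58.772°, r = 39.512°, D_min = 139.495°, rainbow angle = 40.505°.
At 605 nm (n = 1.333): cos²i = 0.25896 → i = 59.410°, r = 40.225°, D_min = 137.922°, rainbow angle = 42.078°.
Angular width = |40.505° − 42.078°| = 1.573°.

1.57°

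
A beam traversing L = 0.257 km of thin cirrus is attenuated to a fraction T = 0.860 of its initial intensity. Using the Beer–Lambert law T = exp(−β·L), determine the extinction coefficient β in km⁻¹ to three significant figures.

Beer–Lambert: T = exp(−βL) ⇒ β = −ln(T)/L = −ln(0.860)/0.257 = 0.1508/0.257 = 0.5869 km⁻¹.

0.587 km⁻¹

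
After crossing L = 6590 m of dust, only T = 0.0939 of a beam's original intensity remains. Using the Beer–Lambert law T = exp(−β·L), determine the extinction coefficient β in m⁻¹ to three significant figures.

0.000359 m⁻¹

Beer–Lambert: T = exp(−βL) ⇒ β = −ln(T)/L = −ln(0.0939)/6590 = 2.3655/6590 = 0.000359 m⁻¹.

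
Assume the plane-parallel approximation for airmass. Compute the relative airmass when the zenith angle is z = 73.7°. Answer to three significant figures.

3.56

X = sec z = 1/cos 73.7° = 1/0.2807 = 3.5629.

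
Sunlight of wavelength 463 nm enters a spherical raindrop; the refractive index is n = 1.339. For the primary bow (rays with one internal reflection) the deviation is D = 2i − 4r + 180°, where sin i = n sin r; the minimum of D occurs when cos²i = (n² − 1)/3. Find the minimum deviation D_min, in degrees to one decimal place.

cos²i = (1.79292 − 1)/3 = 0.26431; i = arccos(0.51411) = 59.062°.
sin r = sin 59.062°/1.339 = 0.64057; r = 39.834°.
D_min = 2·59.062° − 4·39.834° + 180° = 138.786°.

138.8°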